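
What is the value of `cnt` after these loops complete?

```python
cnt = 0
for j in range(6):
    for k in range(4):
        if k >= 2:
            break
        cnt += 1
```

Inner breaks at 2, outer runs 6 times
`cnt` takes the values: 0 → 1 → 2 → 3 → 4 → 5 → 6 → 7 → 8 → 9 → 10 → 11 → 12

Answer: 12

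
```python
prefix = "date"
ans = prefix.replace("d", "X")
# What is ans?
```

Trace:
`prefix = "date"` → prefix = 'date'
`ans = prefix.replace("d", "X")` → ans = 'Xate'
So ans = 'Xate'

Answer: 'Xate'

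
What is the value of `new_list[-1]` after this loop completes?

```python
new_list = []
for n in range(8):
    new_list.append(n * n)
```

Last element of squares 0 to 7
`new_list` takes the values: [] → [0] → [0, 1] → [0, 1, 4] → [0, 1, 4, 9] → [0, 1, 4, 9, 16] → [0, 1, 4, 9, 16, 25] → [0, 1, 4, 9, 16, 25, 36] → [0, 1, 4, 9, 16, 25, 36, 49]
So `new_list[-1]` = 49

Answer: 49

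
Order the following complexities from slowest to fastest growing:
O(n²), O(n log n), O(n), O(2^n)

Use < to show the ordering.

Ordered by growth rate: O(n) < O(n log n) < O(n²) < O(2^n)

Answer: O(n) < O(n log n) < O(n²) < O(2^n)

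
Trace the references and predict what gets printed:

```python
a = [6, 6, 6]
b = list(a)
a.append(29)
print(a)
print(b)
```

Key concept: list() constructor creates copy.
Step by step:
`a = [6, 6, 6]` → a = [6, 6, 6]
`b = list(a)` → b = [6, 6, 6]
`a.append(29)` → a = [6, 6, 6, 29]
`print(a)` → prints [6, 6, 6, 29]
`print(b)` → prints [6, 6, 6]

Answer:
[6, 6, 6, 29]
[6, 6, 6]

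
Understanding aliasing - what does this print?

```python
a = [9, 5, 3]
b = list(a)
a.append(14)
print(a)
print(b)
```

Key concept: list() constructor creates copy.
Step by step:
`a = [9, 5, 3]` → a = [9, 5, 3]
`b = list(a)` → b = [9, 5, 3]
`a.append(14)` → a = [9, 5, 3, 14]
`print(a)` → prints [9, 5, 3, 14]
`print(b)` → prints [9, 5, 3]

Answer:
[9, 5, 3, 14]
[9, 5, 3]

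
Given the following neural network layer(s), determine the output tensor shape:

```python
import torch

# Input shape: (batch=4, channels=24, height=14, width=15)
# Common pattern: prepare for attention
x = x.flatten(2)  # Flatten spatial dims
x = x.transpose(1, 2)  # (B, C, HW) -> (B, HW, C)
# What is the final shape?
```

Input: (4, 24, 14, 15) -> after flatten(2): (4, 24, 210) -> Output: (4, 210, 24)

Answer: (4, 210, 24)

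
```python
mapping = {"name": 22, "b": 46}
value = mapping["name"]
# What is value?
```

Trace:
`mapping = {"name": 22, "b": 46}` → mapping = {'name': 22, 'b': 46}
`value = mapping["name"]` → value = 22
So value = 22

Answer: 22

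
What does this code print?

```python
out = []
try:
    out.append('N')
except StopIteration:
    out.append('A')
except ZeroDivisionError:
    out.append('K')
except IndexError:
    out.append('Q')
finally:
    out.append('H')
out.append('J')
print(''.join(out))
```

Execution trace: 'N' (try body, no exception) → 'H' (finally) → 'J' (after the try/except). Output: NHJ

Answer: NHJ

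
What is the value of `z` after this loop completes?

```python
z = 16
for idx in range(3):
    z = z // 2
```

Halve 3 times: 16 // 2^3 = 2
`z` takes the values: 16 → 8 → 4 → 2

Answer: 2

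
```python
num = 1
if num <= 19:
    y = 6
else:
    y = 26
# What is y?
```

Trace:
`num = 1` → num = 1
`if num <= 19: ...` → num <= 19 is True → y = 6
So y = 6

Answer: 6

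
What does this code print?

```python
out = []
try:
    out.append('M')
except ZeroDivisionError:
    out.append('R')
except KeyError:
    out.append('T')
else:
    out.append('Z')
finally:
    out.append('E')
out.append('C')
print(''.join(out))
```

Execution trace: 'M' (try body, no exception) → 'Z' (else) → 'E' (finally) → 'C' (after the try/except). Output: MZEC

Answer: MZEC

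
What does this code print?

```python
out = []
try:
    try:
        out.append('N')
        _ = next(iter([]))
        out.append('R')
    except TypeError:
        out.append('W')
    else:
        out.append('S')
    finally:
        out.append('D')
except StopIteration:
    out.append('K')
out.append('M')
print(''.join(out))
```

Execution trace: 'N' (try body) → 'D' (finally) → 'K' (outer except StopIteration) → 'M' (after the try/except). Output: NDKM

Answer: NDKM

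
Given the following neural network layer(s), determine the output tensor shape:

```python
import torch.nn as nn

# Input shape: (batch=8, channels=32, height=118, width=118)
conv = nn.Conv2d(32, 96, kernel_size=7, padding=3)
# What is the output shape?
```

Input: (8, 32, 118, 118) -> Output: (8, 96, 118, 118)

Answer: (8, 96, 118, 118)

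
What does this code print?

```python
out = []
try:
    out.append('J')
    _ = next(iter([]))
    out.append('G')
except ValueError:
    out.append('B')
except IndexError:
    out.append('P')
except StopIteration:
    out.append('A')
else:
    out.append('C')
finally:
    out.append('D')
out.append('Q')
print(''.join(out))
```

Execution trace: 'J' (try body) → 'A' (except StopIteration) → 'D' (finally) → 'Q' (after the try/except). Output: JADQ

Answer: JADQ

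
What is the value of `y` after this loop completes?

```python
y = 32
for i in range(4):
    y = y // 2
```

Halve 4 times: 32 // 2^4 = 2
`y` takes the values: 32 → 16 → 8 → 4 → 2

Answer: 2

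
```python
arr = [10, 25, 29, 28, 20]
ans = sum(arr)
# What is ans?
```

Trace:
`arr = [10, 25, 29, 28, 20]` → arr = [10, 25, 29, 28, 20]
`ans = sum(arr)` → ans = 112
So ans = 112

Answer: 112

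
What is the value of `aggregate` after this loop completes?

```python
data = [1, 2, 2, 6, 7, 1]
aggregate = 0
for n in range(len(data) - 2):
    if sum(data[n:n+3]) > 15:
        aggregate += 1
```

Count windows with sum > 15
`aggregate` takes the values: 0

Answer: 0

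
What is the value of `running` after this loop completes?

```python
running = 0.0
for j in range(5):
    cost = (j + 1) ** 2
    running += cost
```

Sum of squared losses 1² + 2² + ... + 5²
`running` takes the values: 0.0 → 1.0 → 5.0 → 14.0 → 30.0 → 55.0

Answer: 55.0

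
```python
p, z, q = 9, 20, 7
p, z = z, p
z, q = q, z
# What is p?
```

Trace:
`p, z, q = 9, 20, 7` → p = 9; z = 20; q = 7
`p, z = z, p` → p = 20; z = 9
`z, q = q, z` → z = 7; q = 9
So p = 20

Answer: 20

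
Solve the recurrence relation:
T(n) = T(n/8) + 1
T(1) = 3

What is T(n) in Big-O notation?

Each step divides n by 8 and adds 1. After log_8(n) steps we reach T(1)=3. So T(n) = 1·log_8(n) + 3 = O(log n).

Answer: O(log n)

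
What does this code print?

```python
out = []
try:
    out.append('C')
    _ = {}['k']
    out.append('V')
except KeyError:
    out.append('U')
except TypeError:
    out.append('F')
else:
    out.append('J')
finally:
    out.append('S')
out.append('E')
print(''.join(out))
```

Execution trace: 'C' (try body) → 'U' (except KeyError) → 'S' (finally) → 'E' (after the try/except). Output: CUSE

Answer: CUSE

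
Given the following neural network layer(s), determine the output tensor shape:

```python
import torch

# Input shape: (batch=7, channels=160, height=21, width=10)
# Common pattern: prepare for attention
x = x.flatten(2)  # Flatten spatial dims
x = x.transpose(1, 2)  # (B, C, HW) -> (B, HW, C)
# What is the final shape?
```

Input: (7, 160, 21, 10) -> after flatten(2): (7, 160, 210) -> Output: (7, 210, 160)

Answer: (7, 210, 160)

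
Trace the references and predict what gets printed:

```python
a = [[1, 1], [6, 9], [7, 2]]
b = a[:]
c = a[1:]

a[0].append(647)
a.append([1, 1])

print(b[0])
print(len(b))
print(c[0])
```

Key concept: slice with nested mutation.
Step by step:
`a = [[1, 1], [6, 9], [7, 2]]` → a = [[1, 1], [6, 9], [7, 2]]
`b = a[:]` → b = [[1, 1], [6, 9], [7, 2]]
`c = a[1:]` → c = [[6, 9], [7, 2]]
`a[0].append(647)` → a = [[1, 1, 647], [6, 9], [7, 2]]; b = [[1, 1, 647], [6, 9], [7, 2]]
`a.append([1, 1])` → a = [[1, 1, 647], [6, 9], [7, 2], [1, 1]]
`print(b[0])` → prints [1, 1, 647]
`print(len(b))` → prints 3
`print(c[0])` → prints [6, 9]

Answer:
[1, 1, 647]
3
[6, 9]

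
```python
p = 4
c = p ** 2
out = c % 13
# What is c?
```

Trace:
`p = 4` → p = 4
`c = p ** 2` → c = 16
`out = c % 13` → out = 3
So c = 16

Answer: 16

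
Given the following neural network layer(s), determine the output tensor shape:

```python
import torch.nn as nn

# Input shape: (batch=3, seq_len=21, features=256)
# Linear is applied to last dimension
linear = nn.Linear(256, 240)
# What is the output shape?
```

Input: (3, 21, 256) -> Output: (3, 21, 240)

Answer: (3, 21, 240)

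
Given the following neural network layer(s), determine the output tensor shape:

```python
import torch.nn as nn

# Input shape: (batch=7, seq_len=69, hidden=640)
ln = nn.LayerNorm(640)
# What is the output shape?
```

Input: (7, 69, 640) -> Output: (7, 69, 640)

Answer: (7, 69, 640)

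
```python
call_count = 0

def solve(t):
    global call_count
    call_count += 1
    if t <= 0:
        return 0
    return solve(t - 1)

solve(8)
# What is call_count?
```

Linear recursion stepping by 1: 9 calls from t=8 down to ≤0.

Answer: 9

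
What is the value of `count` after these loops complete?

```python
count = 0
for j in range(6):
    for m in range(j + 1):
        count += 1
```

Triangle: 1 + 2 + ... + 6
`count` takes the values: 0 → 1 → 2 → 3 → 4 → 5 → 6 → 7 → 8 → 9 → 10 → 11 → 12 → 13 → 14 → 15 → 16 → 17 → 18 → 19 → 20 → 21

Answer: 21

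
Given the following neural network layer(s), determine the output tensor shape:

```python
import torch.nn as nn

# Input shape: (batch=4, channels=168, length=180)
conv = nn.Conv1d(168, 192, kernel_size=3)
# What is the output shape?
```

Input: (4, 168, 180) -> Output: (4, 192, 178)

Answer: (4, 192, 178)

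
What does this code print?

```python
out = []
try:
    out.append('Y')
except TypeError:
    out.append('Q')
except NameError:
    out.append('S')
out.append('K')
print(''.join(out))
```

Execution trace: 'Y' (try body, no exception) → 'K' (after the try/except). Output: YK

Answer: YK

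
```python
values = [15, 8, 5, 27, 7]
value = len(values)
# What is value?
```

Trace:
`values = [15, 8, 5, 27, 7]` → values = [15, 8, 5, 27, 7]
`value = len(values)` → value = 5
So value = 5

Answer: 5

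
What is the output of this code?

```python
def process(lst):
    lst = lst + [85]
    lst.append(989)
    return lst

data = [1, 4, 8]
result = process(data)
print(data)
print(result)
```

Key concept: rebinding parameter vs mutation.
Step by step:
`data = [1, 4, 8]` → data = [1, 4, 8]
`result = process(data)` → result = [1, 4, 8, 85, 989]
`print(data)` → prints [1, 4, 8]
`print(result)` → prints [1, 4, 8, 85, 989]

Answer:
[1, 4, 8]
[1, 4, 8, 85, 989]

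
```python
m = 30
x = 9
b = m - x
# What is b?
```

Trace:
`m = 30` → m = 30
`x = 9` → x = 9
`b = m - x` → b = 21
So b = 21

Answer: 21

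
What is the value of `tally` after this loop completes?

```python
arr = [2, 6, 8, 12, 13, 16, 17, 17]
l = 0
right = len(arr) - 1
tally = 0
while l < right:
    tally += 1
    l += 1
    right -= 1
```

Iterations until pointers meet (list length 8)
`tally` takes the values: 0 → 1 → 2 → 3 → 4

Answer: 4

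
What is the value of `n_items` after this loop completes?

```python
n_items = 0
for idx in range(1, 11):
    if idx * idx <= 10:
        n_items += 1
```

Count numbers where idx² ≤ 10
`n_items` takes the values: 0 → 1 → 2 → 3

Answer: 3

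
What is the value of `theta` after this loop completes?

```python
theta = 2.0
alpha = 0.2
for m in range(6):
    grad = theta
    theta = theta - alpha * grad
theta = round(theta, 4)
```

Gradient descent: w = 2.0 * (1 - 0.2)^6
`theta` takes the values: 2.0 → 1.6 → 1.28 → 1.024 → 0.8192 → 0.65536 → 0.524288 → 0.5243

Answer: 0.5243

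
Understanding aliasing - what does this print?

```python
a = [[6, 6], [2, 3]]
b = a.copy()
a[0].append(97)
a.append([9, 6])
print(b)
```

Key concept: shallow copy with nested lists.
Step by step:
`a = [[6, 6], [2, 3]]` → a = [[6, 6], [2, 3]]
`b = a.copy()` → b = [[6, 6], [2, 3]]
`a[0].append(97)` → a = [[6, 6, 97], [2, 3]]; b = [[6, 6, 97], [2, 3]]
`a.append([9, 6])` → a = [[6, 6, 97], [2, 3], [9, 6]]
`print(b)` → prints [[6, 6, 97], [2, 3]]

Answer: [[6, 6, 97], [2, 3]]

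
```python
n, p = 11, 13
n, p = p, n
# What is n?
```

Trace:
`n, p = 11, 13` → n = 11; p = 13
`n, p = p, n` → n = 13; p = 11
So n = 13

Answer: 13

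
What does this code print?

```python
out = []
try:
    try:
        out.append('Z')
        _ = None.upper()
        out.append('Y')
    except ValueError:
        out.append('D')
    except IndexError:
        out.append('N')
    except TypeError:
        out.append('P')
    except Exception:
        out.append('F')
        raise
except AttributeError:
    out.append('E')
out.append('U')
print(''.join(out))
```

Execution trace: 'Z' (inner try body) → 'F' (inner except Exception) → 'E' (outer except AttributeError) → 'U' (after the try/except). Output: ZFEU

Answer: ZFEU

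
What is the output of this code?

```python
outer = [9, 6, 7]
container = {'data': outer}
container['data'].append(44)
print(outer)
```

Key concept: dict holds reference to list.
Step by step:
`outer = [9, 6, 7]` → outer = [9, 6, 7]
`container = {'data': outer}` → container = {'data': [9, 6, 7]}
`container['data'].append(44)` → outer = [9, 6, 7, 44]; container = {'data': [9, 6, 7, 44]}
`print(outer)` → prints [9, 6, 7, 44]

Answer: [9, 6, 7, 44]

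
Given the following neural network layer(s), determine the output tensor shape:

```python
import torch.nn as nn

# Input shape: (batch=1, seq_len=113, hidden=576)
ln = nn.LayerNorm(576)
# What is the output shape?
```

Input: (1, 113, 576) -> Output: (1, 113, 576)

Answer: (1, 113, 576)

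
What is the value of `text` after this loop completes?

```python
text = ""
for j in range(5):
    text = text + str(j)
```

Concatenate digits 0 to 4
`text` takes the values: "" → "0" → "01" → "012" → "0123" → "01234"

Answer: "01234"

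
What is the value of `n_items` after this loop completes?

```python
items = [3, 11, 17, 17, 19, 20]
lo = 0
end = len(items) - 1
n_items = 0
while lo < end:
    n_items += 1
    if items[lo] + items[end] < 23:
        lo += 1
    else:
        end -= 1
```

Steps to find pair summing to 23
`n_items` takes the values: 0 → 1 → 2 → 3 → 4 → 5

Answer: 5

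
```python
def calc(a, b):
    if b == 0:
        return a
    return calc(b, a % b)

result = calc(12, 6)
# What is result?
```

calc(12, 6) -> calc(6, 0) -> 6

Answer: 6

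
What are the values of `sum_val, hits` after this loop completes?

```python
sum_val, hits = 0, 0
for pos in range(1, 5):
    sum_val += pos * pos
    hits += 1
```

Sum of squares and count
`sum_val, hits` takes the values: (0, 0) → (1, 0) → (1, 1) → (5, 1) → (5, 2) → (14, 2) → (14, 3) → (30, 3) → (30, 4)

Answer: 30, 4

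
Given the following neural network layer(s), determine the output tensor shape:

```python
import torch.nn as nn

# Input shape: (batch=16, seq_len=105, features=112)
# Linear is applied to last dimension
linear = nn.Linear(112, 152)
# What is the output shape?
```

Input: (16, 105, 112) -> Output: (16, 105, 152)

Answer: (16, 105, 152)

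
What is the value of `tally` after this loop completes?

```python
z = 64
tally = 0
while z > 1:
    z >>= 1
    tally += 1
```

Count right shifts until 1
`tally` takes the values: 0 → 1 → 2 → 3 → 4 → 5 → 6

Answer: 6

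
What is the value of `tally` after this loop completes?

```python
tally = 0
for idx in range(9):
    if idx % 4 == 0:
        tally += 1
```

Count numbers divisible by 4 in range(9)
`tally` takes the values: 0 → 1 → 2 → 3

Answer: 3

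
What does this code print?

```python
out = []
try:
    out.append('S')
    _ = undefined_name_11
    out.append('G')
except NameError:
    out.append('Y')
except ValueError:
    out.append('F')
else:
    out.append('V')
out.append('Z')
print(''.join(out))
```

Execution trace: 'S' (try body) → 'Y' (except NameError) → 'Z' (after the try/except). Output: SYZ

Answer: SYZ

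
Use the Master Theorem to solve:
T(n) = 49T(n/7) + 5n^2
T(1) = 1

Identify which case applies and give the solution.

a=49, b=7, f(n)=5n^2. log_7(49) = 2. Since c=2 = 2, Case 2 applies: T(n) = Θ(n^log_b(a) · log n) = O(n^2 log n).

Answer: O(n^2 log n) - Case 2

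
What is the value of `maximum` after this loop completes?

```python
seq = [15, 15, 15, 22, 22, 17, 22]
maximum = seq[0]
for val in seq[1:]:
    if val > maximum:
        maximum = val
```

Maximum of [15, 15, 15, 22, 22, 17, 22]
`maximum` takes the values: 15 → 22

Answer: 22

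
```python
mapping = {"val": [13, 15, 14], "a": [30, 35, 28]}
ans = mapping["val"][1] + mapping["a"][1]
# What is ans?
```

Trace:
`mapping = {"val": [13, 15, 14], "a": [30, 35, 28]}` → mapping = {'val': [13, 15, 14], 'a': [30, 35, 28]}
`ans = mapping["val"][1] + mapping["a"][1]` → ans = 50
So ans = 50

Answer: 50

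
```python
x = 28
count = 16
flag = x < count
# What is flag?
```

Trace:
`x = 28` → x = 28
`count = 16` → count = 16
`flag = x < count` → flag = False
So flag = False

Answer: False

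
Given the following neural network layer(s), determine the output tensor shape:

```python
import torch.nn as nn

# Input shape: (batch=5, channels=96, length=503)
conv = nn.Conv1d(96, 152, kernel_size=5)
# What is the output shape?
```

Input: (5, 96, 503) -> Output: (5, 152, 499)

Answer: (5, 152, 499)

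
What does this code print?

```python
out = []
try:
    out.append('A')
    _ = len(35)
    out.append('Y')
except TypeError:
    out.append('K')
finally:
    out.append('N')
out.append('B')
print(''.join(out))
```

Execution trace: 'A' (try body) → 'K' (except TypeError) → 'N' (finally) → 'B' (after the try/except). Output: AKNB

Answer: AKNB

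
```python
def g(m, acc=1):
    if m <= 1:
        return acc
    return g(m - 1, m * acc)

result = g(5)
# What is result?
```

Accumulator trace (n, acc): (5, 1) -> (4, 5) -> (3, 20) -> (2, 60) -> (1, 120) -> return 120

Answer: 120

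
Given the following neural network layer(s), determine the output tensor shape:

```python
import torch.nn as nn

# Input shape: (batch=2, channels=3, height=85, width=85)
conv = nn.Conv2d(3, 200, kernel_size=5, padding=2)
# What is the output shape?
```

Input: (2, 3, 85, 85) -> Output: (2, 200, 85, 85)

Answer: (2, 200, 85, 85)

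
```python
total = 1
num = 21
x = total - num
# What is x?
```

Trace:
`total = 1` → total = 1
`num = 21` → num = 21
`x = total - num` → x = -20
So x = -20

Answer: -20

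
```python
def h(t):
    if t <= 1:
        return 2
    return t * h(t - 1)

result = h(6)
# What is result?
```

h(6) = 6 * 5 * 4 * 3 * 2 * 2 = 1440

Answer: 1440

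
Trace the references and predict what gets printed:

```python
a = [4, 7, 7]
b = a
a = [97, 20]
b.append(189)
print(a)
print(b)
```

Key concept: rebinding vs mutation: a is rebound to a new list, b still points at the original.
Step by step:
`a = [4, 7, 7]` → a = [4, 7, 7]
`b = a` → b = [4, 7, 7] (same object as a)
`a = [97, 20]` → a = [97, 20]
`b.append(189)` → b = [4, 7, 7, 189]
`print(a)` → prints [97, 20]
`print(b)` → prints [4, 7, 7, 189]

Answer:
[97, 20]
[4, 7, 7, 189]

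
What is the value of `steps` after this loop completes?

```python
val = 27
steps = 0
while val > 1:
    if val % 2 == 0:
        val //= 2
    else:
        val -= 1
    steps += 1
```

Steps to reduce 27 to 1
`steps` takes the values: 0 → 1 → 2 → 3 → 4 → 5 → 6 → 7

Answer: 7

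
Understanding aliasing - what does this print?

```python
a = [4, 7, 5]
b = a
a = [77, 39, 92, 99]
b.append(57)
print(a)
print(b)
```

Key concept: rebinding vs mutation: a is rebound to a new list, b still points at the original.
Step by step:
`a = [4, 7, 5]` → a = [4, 7, 5]
`b = a` → b = [4, 7, 5] (same object as a)
`a = [77, 39, 92, 99]` → a = [77, 39, 92, 99]
`b.append(57)` → b = [4, 7, 5, 57]
`print(a)` → prints [77, 39, 92, 99]
`print(b)` → prints [4, 7, 5, 57]

Answer:
[77, 39, 92, 99]
[4, 7, 5, 57]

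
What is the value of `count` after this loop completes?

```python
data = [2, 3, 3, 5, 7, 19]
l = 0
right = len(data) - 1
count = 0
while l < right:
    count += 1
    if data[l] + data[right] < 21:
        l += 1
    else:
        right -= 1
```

Steps to find pair summing to 21
`count` takes the values: 0 → 1 → 2 → 3 → 4 → 5

Answer: 5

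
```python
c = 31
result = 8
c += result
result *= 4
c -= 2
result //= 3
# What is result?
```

Trace:
`c = 31` → c = 31
`result = 8` → result = 8
`c += result` → c = 39
`result *= 4` → result = 32
`c -= 2` → c = 37
`result //= 3` → result = 10
So result = 10

Answer: 10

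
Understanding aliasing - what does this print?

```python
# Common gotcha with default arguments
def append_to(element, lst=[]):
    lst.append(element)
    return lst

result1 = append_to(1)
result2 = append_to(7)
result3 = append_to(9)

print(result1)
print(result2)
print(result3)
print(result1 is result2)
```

Key concept: mutable default argument gotcha.
Step by step:
`result1 = append_to(1)` → result1 = [1]
`result2 = append_to(7)` → result1 = [1, 7] (same object as result2); result2 = [1, 7] (same object as result1)
`result3 = append_to(9)` → result1 = [1, 7, 9] (same object as result2, result3); result2 = [1, 7, 9] (same object as result1, result3); result3 = [1, 7, 9] (same object as result1, result2)
`print(result1)` → prints [1, 7, 9]
`print(result2)` → prints [1, 7, 9]
`print(result3)` → prints [1, 7, 9]
`print(result1 is result2)` → prints True

Answer:
[1, 7, 9]
[1, 7, 9]
[1, 7, 9]
True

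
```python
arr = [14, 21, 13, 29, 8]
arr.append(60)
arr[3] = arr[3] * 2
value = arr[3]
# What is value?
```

Trace:
`arr = [14, 21, 13, 29, 8]` → arr = [14, 21, 13, 29, 8]
`arr.append(60)` → arr = [14, 21, 13, 29, 8, 60]
`arr[3] = arr[3] * 2` → arr = [14, 21, 13, 58, 8, 60]
`value = arr[3]` → value = 58
So value = 58

Answer: 58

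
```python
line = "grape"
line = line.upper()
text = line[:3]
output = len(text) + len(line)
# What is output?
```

Trace:
`line = "grape"` → line = 'grape'
`line = line.upper()` → line = 'GRAPE'
`text = line[:3]` → text = 'GRA'
`output = len(text) + len(line)` → output = 8
So output = 8

Answer: 8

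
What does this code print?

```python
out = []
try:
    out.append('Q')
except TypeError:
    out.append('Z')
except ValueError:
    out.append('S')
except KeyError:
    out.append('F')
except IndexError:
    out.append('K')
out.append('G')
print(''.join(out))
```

Execution trace: 'Q' (try body, no exception) → 'G' (after the try/except). Output: QG

Answer: QG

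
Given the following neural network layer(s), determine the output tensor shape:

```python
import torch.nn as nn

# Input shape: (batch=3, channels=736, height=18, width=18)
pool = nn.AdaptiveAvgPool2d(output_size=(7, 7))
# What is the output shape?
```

Input: (3, 736, 18, 18) -> Output: (3, 736, 7, 7)

Answer: (3, 736, 7, 7)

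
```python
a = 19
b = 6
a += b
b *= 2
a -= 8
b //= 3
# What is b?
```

Trace:
`a = 19` → a = 19
`b = 6` → b = 6
`a += b` → a = 25
`b *= 2` → b = 12
`a -= 8` → a = 17
`b //= 3` → b = 4
So b = 4

Answer: 4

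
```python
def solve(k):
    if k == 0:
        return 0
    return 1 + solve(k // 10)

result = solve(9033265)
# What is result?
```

Count of digits of 9033265: 7

Answer: 7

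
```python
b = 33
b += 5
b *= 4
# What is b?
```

Trace:
`b = 33` → b = 33
`b += 5` → b = 38
`b *= 4` → b = 152
So b = 152

Answer: 152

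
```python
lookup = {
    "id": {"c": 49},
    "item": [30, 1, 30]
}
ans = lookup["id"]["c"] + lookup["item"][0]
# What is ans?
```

Trace:
`lookup = { ...` → lookup = {'id': {'c': 49}, 'item': [30, 1, 30]}
`ans = lookup["id"]["c"] + lookup["item"][0]` → ans = 79
So ans = 79

Answer: 79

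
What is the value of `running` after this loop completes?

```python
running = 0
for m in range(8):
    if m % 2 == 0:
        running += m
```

Sum of even numbers 0 to 7
`running` takes the values: 0 → 2 → 6 → 12

Answer: 12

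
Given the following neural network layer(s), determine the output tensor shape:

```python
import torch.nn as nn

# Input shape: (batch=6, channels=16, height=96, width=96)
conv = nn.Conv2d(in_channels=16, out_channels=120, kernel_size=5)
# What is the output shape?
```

Input: (6, 16, 96, 96) -> Output: (6, 120, 92, 92)

Answer: (6, 120, 92, 92)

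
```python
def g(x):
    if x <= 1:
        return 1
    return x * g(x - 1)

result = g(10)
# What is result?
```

g(10) = 10 * 9 * 8 * 7 * 6 * 5 * 4 * 3 * 2 * 1 = 3628800

Answer: 3628800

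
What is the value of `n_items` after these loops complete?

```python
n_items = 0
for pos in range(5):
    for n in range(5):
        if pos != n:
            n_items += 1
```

5² - 5 (exclude diagonal)
`n_items` takes the values: 0 → 1 → 2 → 3 → 4 → 5 → 6 → 7 → 8 → 9 → 10 → 11 → 12 → 13 → 14 → 15 → 16 → 17 → 18 → 19 → 20

Answer: 20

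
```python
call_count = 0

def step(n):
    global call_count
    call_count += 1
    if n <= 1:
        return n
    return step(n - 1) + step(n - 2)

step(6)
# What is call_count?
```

Calls(n) = 1 + Calls(n-1) + Calls(n-2); Calls(0)=Calls(1)=1. For n=6 this gives 25.

Answer: 25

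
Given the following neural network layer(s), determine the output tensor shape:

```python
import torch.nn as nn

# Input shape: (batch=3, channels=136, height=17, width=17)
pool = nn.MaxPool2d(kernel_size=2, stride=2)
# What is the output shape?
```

Input: (3, 136, 17, 17) -> Output: (3, 136, 8, 8)

Answer: (3, 136, 8, 8)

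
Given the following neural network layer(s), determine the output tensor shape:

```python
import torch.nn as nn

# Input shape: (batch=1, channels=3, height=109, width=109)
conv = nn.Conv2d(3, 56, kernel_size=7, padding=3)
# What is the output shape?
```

Input: (1, 3, 109, 109) -> Output: (1, 56, 109, 109)

Answer: (1, 56, 109, 109)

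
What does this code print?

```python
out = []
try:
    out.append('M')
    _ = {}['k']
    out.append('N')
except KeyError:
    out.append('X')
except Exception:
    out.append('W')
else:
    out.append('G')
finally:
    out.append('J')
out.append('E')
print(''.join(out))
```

Execution trace: 'M' (try body) → 'X' (except KeyError) → 'J' (finally) → 'E' (after the try/except). Output: MXJE

Answer: MXJE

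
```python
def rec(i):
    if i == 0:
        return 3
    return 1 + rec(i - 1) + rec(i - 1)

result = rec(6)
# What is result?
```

rec(i) = 1 + 2·rec(i-1), rec(0)=3. Closed form: (3+1)·2^6 - 1 = 255.

Answer: 255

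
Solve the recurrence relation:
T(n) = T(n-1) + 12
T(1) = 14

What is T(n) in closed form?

Unrolling: T(n) = T(1) + 12·(n-1) = 14 + 12(n-1) = 12n + 2.

Answer: T(n) = 12n + 2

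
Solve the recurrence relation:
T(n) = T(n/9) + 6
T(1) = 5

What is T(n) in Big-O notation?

Each step divides n by 9 and adds 6. After log_9(n) steps we reach T(1)=5. So T(n) = 6·log_9(n) + 5 = O(log n).

Answer: O(log n)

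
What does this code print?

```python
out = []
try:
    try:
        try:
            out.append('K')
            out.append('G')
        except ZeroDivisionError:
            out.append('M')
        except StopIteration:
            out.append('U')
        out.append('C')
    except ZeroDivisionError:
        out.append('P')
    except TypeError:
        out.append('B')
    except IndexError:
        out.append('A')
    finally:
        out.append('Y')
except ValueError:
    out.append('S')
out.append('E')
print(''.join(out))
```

Execution trace: 'K' (inner try body) → 'G' (inner try body, no exception) → 'C' (try body, no exception) → 'Y' (finally) → 'E' (after the try/except). Output: KGCYE

Answer: KGCYE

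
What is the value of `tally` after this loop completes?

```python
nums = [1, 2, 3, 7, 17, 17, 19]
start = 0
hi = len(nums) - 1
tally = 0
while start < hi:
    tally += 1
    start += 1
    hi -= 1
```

Iterations until pointers meet (list length 7)
`tally` takes the values: 0 → 1 → 2 → 3

Answer: 3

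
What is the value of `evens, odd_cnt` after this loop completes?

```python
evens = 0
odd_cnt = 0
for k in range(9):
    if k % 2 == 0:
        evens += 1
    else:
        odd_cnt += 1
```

Count evens and odds in range(9)
`evens, odd_cnt` takes the values: (0, 0) → (1, 0) → (1, 1) → (2, 1) → (2, 2) → (3, 2) → (3, 3) → (4, 3) → (4, 4) → (5, 4)

Answer: 5, 4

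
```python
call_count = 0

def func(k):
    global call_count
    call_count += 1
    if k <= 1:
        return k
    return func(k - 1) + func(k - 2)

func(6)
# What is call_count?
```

Calls(k) = 1 + Calls(k-1) + Calls(k-2); Calls(0)=Calls(1)=1. For k=6 this gives 25.

Answer: 25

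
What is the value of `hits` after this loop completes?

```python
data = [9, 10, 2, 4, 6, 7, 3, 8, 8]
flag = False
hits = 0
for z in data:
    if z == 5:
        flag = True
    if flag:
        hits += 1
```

Count elements after first 5 in [9, 10, 2, 4, 6, 7, 3, 8, 8]
`hits` takes the values: 0

Answer: 0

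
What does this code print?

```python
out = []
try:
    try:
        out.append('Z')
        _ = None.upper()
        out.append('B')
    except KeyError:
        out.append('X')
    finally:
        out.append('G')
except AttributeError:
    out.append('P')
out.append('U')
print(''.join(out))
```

Execution trace: 'Z' (try body) → 'G' (finally) → 'P' (outer except AttributeError) → 'U' (after the try/except). Output: ZGPU

Answer: ZGPU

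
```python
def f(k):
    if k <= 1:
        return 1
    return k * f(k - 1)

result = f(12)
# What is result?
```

f(12) = 12 * 11 * 10 * 9 * 8 * 7 * 6 * 5 * 4 * 3 * 2 * 1 = 479001600

Answer: 479001600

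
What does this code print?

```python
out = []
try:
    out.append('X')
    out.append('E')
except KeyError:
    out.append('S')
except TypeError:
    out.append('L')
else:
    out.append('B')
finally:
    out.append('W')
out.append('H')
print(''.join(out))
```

Execution trace: 'X' (try body) → 'E' (try body, no exception) → 'B' (else) → 'W' (finally) → 'H' (after the try/except). Output: XEBWH

Answer: XEBWH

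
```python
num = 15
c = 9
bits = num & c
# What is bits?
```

Trace:
`num = 15` → num = 15
`c = 9` → c = 9
`bits = num & c` → bits = 9
So bits = 9

Answer: 9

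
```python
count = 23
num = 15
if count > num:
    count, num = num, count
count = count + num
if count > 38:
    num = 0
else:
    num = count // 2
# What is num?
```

Trace:
`count = 23` → count = 23
`num = 15` → num = 15
`if count > num: ...` → count > num is True → count = 15; num = 23
`count = count + num` → count = 38
`if count > 38: ...` → count > 38 is False, take else branch → num = 19
So num = 19

Answer: 19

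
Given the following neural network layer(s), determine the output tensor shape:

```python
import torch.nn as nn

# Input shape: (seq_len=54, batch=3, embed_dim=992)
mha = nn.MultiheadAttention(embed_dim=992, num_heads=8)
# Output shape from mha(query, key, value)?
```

Input: (54, 3, 992) -> Output: (54, 3, 992)

Answer: (54, 3, 992)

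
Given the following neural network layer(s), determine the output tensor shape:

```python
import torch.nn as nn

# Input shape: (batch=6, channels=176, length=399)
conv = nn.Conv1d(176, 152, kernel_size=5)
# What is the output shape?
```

Input: (6, 176, 399) -> Output: (6, 152, 395)

Answer: (6, 152, 395)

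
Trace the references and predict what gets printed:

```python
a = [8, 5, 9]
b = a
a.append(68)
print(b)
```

Key concept: basic list aliasing.
Step by step:
`a = [8, 5, 9]` → a = [8, 5, 9]
`b = a` → b = [8, 5, 9] (same object as a)
`a.append(68)` → a = [8, 5, 9, 68] (same object as b); b = [8, 5, 9, 68] (same object as a)
`print(b)` → prints [8, 5, 9, 68]

Answer: [8, 5, 9, 68]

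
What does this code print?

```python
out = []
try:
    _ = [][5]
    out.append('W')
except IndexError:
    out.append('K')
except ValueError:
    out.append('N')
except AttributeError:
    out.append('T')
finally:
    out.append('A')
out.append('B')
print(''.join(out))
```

Execution trace: 'K' (except IndexError) → 'A' (finally) → 'B' (after the try/except). Output: KAB

Answer: KAB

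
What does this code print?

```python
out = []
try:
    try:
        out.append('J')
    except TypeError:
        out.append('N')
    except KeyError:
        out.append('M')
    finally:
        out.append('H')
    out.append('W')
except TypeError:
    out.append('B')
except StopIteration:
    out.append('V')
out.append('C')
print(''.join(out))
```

Execution trace: 'J' (inner try body, no exception) → 'H' (inner finally) → 'W' (try body, no exception) → 'C' (after the try/except). Output: JHWC

Answer: JHWC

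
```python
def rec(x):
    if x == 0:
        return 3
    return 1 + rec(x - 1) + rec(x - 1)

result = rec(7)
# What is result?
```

rec(x) = 1 + 2·rec(x-1), rec(0)=3. Closed form: (3+1)·2^7 - 1 = 511.

Answer: 511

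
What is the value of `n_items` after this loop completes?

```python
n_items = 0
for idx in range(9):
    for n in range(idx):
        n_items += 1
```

Triangle number: 0+1+2+...+8
`n_items` takes the values: 0 → 1 → 2 → 3 → 4 → 5 → 6 → 7 → 8 → 9 → 10 → 11 → 12 → 13 → 14 → 15 → 16 → 17 → 18 → 19 → 20 → 21 → 22 → 23 → 24 → 25 → 26 → 27 → 28 → 29 → 30 → 31 → 32 → 33 → 34 → 35 → 36

Answer: 36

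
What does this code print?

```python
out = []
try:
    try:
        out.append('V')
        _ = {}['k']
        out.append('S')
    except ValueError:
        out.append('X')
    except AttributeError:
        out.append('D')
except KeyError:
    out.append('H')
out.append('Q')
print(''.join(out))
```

Execution trace: 'V' (try body) → 'H' (outer except KeyError) → 'Q' (after the try/except). Output: VHQ

Answer: VHQ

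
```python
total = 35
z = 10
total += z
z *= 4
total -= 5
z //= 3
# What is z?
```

Trace:
`total = 35` → total = 35
`z = 10` → z = 10
`total += z` → total = 45
`z *= 4` → z = 40
`total -= 5` → total = 40
`z //= 3` → z = 13
So z = 13

Answer: 13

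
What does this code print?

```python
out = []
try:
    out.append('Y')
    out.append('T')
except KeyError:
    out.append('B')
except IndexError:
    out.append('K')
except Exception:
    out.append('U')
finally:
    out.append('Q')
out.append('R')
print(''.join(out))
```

Execution trace: 'Y' (try body) → 'T' (try body, no exception) → 'Q' (finally) → 'R' (after the try/except). Output: YTQR

Answer: YTQR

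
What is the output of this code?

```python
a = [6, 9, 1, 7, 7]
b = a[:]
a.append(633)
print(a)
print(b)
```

Key concept: slice [:] creates copy.
Step by step:
`a = [6, 9, 1, 7, 7]` → a = [6, 9, 1, 7, 7]
`b = a[:]` → b = [6, 9, 1, 7, 7]
`a.append(633)` → a = [6, 9, 1, 7, 7, 633]
`print(a)` → prints [6, 9, 1, 7, 7, 633]
`print(b)` → prints [6, 9, 1, 7, 7]

Answer:
[6, 9, 1, 7, 7, 633]
[6, 9, 1, 7, 7]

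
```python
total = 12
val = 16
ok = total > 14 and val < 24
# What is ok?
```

Trace:
`total = 12` → total = 12
`val = 16` → val = 16
`ok = total > 14 and val < 24` → ok = False
So ok = False

Answer: False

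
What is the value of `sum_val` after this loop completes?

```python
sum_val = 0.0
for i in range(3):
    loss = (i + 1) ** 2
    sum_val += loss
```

Sum of squared losses 1² + 2² + ... + 3²
`sum_val` takes the values: 0.0 → 1.0 → 5.0 → 14.0

Answer: 14.0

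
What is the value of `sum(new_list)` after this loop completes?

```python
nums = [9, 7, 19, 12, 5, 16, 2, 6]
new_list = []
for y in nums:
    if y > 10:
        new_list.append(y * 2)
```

Sum of doubled values > 10
`new_list` takes the values: [] → [38] → [38, 24] → [38, 24, 32]
So `sum(new_list)` = 94

Answer: 94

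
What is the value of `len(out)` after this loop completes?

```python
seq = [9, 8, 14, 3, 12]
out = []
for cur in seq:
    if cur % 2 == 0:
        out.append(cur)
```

Count even numbers in [9, 8, 14, 3, 12]
`out` takes the values: [] → [8] → [8, 14] → [8, 14, 12]
So `len(out)` = 3

Answer: 3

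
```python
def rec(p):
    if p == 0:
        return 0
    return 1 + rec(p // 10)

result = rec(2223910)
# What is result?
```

Count of digits of 2223910: 7

Answer: 7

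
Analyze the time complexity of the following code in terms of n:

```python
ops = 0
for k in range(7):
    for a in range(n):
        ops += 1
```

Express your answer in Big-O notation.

Each loop level contributes: 1 × n. Multiplying the contributions gives O(n).

Answer: O(n)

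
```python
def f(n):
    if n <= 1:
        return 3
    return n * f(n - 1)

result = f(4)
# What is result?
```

f(4) = 4 * 3 * 2 * 3 = 72

Answer: 72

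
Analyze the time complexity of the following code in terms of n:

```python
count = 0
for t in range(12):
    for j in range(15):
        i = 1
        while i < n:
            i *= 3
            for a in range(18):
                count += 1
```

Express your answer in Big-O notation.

Each loop level contributes: 1 × 1 × log n × 1. Multiplying the contributions gives O(log n).

Answer: O(log n)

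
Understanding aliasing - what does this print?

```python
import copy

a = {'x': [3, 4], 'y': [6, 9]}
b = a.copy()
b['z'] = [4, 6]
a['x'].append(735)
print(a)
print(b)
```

Key concept: shallow copy of dict with mutable values.
Step by step:
`a = {'x': [3, 4], 'y': [6, 9]}` → a = {'x': [3, 4], 'y': [6, 9]}
`b = a.copy()` → b = {'x': [3, 4], 'y': [6, 9]}
`b['z'] = [4, 6]` → b = {'x': [3, 4], 'y': [6, 9], 'z': [4, 6]}
`a['x'].append(735)` → a = {'x': [3, 4, 735], 'y': [6, 9]}; b = {'x': [3, 4, 735], 'y': [6, 9], 'z': [4, 6]}
`print(a)` → prints {'x': [3, 4, 735], 'y': [6, 9]}
`print(b)` → prints {'x': [3, 4, 735], 'y': [6, 9], 'z': [4, 6]}

Answer:
{'x': [3, 4, 735], 'y': [6, 9]}
{'x': [3, 4, 735], 'y': [6, 9], 'z': [4, 6]}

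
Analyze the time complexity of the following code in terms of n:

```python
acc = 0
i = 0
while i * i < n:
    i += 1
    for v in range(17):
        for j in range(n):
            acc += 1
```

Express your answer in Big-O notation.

Each loop level contributes: √n × 1 × n. Multiplying the contributions gives O(n√n).

Answer: O(n√n)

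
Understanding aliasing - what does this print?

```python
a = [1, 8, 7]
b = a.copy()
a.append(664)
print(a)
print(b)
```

Key concept: list.copy() creates independent copy.
Step by step:
`a = [1, 8, 7]` → a = [1, 8, 7]
`b = a.copy()` → b = [1, 8, 7]
`a.append(664)` → a = [1, 8, 7, 664]
`print(a)` → prints [1, 8, 7, 664]
`print(b)` → prints [1, 8, 7]

Answer:
[1, 8, 7, 664]
[1, 8, 7]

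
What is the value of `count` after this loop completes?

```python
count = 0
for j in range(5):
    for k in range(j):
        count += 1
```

Triangle number: 0+1+2+...+4
`count` takes the values: 0 → 1 → 2 → 3 → 4 → 5 → 6 → 7 → 8 → 9 → 10

Answer: 10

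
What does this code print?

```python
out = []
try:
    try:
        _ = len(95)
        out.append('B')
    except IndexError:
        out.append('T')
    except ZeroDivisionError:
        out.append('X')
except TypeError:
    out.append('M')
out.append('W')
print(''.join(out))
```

Execution trace: 'M' (outer except TypeError) → 'W' (after the try/except). Output: MW

Answer: MW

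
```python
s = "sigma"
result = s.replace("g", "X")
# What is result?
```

Trace:
`s = "sigma"` → s = 'sigma'
`result = s.replace("g", "X")` → result = 'siXma'
So result = 'siXma'

Answer: 'siXma'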